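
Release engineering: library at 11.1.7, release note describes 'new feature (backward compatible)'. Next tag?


Current: 11.1.7
Change category: 'new feature (backward compatible)' → minor bump
SemVer rule: minor bump → increment MINOR, reset PATCH to 0 (MAJOR unchanged)
New: 11.2.0

11.2.0


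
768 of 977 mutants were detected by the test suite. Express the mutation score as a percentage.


Mutation score = killed / total * 100
Mutation score = 768 / 977 * 100
Mutation score = 78.61%

78.61%


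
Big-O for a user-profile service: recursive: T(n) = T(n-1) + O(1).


Reasoning: linear recursion with constant work per frame
Complexity: O(n)

O(n)


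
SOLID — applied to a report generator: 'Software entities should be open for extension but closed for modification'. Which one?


This describes the Open/Closed Principle (OCP)

Open/Closed Principle (OCP)


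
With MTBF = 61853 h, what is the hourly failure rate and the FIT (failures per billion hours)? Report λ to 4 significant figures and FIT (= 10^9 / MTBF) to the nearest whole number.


Formula: λ = 1 / MTBF; FIT = λ × 1e9 = 1e9 / MTBF
λ = 1 / 61853 ≈ 1.617e-05 failures/hour
FIT = 1e9 / 61853 ≈ 16167 failures per 1e9 hours (nearest whole number)

λ = 1.617e-05 /h, FIT = 16167


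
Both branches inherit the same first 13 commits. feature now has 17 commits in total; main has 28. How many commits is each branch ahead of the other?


Common ancestor: commit #13
feature commits after divergence: 17 - 13 = 4
main commits after divergence: 28 - 13 = 15
feature is 4 commits ahead of main
main is 15 commits ahead of feature

feature ahead: 4, main ahead: 15


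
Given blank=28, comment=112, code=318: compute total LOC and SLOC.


Total LOC = blank + comment + code
Total LOC = 28 + 112 + 318 = 458
SLOC (source only) = code = 318

Total LOC: 458, SLOC: 318


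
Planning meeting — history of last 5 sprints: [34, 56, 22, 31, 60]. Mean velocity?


Formula: Avg velocity = Total points / Number of sprints
Points: [34, 56, 22, 31, 60]
Sum = 34 + 56 + 22 + 31 + 60 = 203
Avg velocity = 203 / 5 = 40.6 points/sprint

40.6 points/sprint


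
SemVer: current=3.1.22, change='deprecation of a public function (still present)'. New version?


Current: 3.1.22
Change category: 'deprecation of a public function (still present)' → minor bump
SemVer rule: minor bump → increment MINOR, reset PATCH to 0 (MAJOR unchanged)
New: 3.2.0

3.2.0


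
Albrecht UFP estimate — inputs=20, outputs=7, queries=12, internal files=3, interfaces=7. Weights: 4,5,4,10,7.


UFP = EI*4 + EO*5 + EQ*4 + ILF*10 + EIF*7
UFP = 20*4 + 7*5 + 12*4 + 3*10 + 7*7
UFP = 80 + 35 + 48 + 30 + 49
UFP = 242

242


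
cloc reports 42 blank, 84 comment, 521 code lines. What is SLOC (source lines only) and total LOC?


Total LOC = blank + comment + code
Total LOC = 42 + 84 + 521 = 647
SLOC (source only) = code = 521

Total LOC: 647, SLOC: 521


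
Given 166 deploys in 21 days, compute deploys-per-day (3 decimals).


Formula: deployments per day = releases / days
= 166 / 21
= 7.905 deploys/day
(equivalently, 55.33 deploys/week)

7.905 deploys/day


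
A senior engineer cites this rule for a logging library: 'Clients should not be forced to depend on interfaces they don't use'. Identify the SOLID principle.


This describes the Interface Segregation Principle (ISP)

Interface Segregation Principle (ISP)


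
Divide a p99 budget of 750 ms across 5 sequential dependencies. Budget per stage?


Formula: per_stage = total_budget / stages
per_stage = 750 / 5
per_stage = 150.0 ms

150.0 ms


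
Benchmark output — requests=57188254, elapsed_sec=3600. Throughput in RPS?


Formula: throughput = requests / seconds
throughput = 57188254 / 3600
throughput = 15885.63 requests/second

15885.63 requests/second


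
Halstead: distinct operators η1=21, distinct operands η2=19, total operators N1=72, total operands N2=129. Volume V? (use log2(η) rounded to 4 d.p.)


Formula: V = N * log2(η), where N = N1 + N2 and η = η1 + η2
η = 21 + 19 = 40
N = 72 + 129 = 201
log2(40) ≈ 5.3219
V = 201 * 5.3219 = 1069.70

1069.70


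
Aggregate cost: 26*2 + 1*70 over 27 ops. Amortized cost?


Formula: Amortized cost = Total cost / Operations
Total cost = (26 * 2) + (1 * 70)
Total cost = 52 + 70 = 122
Amortized = 122 / 27 = 4.5185

4.5185


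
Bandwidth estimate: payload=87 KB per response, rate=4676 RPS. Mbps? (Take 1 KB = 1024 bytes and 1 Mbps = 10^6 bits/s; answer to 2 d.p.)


Formula: Mbps = payload_bytes * RPS * 8 / 1e6
Payload per request = 87 KB = 87 * 1024 = 89088 bytes
Total bytes/sec = 89088 * 4676 = 416575488
Total bits/sec = 416575488 * 8 = 3332603904
Mbps = 3332603904 / 1e6 = 3332.6

3332.6 Mbps


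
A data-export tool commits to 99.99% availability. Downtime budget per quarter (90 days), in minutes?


Formula: allowed downtime = period * (100 - SLA) / 100
Period (quarter (90 days)) = 129600 minutes
Unavailability fraction = (100 - 99.99) / 100
Allowed downtime = 129600 * (100 - 99.99) / 100
Allowed downtime = 12.96 minutes

12.96 minutes


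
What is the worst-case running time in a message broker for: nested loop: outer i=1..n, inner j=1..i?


Reasoning: triangle: n(n+1)/2 ~ n^2/2
Complexity: O(n^2)

O(n^2)


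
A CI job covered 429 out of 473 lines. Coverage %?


Coverage = covered / total * 100
Coverage = 429 / 473 * 100
Coverage = 90.7%

90.7%


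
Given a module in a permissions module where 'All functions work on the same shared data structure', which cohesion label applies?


Reasoning: Functions share data
Type: Communicational cohesion

Communicational cohesion


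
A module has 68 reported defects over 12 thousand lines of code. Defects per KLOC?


Defect density = defects / KLOC
Defect density = 68 / 12
Defect density = 5.667 defects/KLOC

5.667 defects/KLOC


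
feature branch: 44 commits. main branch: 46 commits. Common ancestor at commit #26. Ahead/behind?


Common ancestor: commit #26
feature commits after divergence: 44 - 26 = 18
main commits after divergence: 46 - 26 = 20
feature is 18 commits ahead of main
main is 20 commits ahead of feature

feature ahead: 18, main ahead: 20


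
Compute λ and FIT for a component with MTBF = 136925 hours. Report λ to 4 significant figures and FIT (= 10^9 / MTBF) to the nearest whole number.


Formula: λ = 1 / MTBF; FIT = λ × 1e9 = 1e9 / MTBF
λ = 1 / 136925 ≈ 7.303e-06 failures/hour
FIT = 1e9 / 136925 ≈ 7303 failures per 1e9 hours (nearest whole number)

λ = 7.303e-06 /h, FIT = 7303


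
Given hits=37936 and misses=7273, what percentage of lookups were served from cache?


Formula: hit rate = hits / (hits + misses) * 100
hit rate = 37936 / (37936 + 7273) * 100
hit rate = 37936 / 45209 * 100
hit rate = 83.91%

83.91%


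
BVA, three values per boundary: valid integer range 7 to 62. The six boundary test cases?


Range: [7, 62]
Boundaries: just below min, min, min+1, max-1, max, just above max
Values: [6, 7, 8, 61, 62, 63]

[6, 7, 8, 61, 62, 63]


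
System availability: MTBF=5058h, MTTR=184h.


Availability = MTBF / (MTBF + MTTR)
Availability = 5058 / (5058 + 184)
Availability = 5058 / 5242
Availability = 96.4899%

96.4899%


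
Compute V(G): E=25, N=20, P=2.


Formula: V(G) = E - N + 2P
V(G) = 25 - 20 + 2*2
V(G) = 5 + 4
V(G) = 9

9


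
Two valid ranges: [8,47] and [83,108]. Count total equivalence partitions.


Valid ranges: [8,47] and [83,108]
Class 1: x < 8 — invalid
Class 2: 8 ≤ x ≤ 47 — valid
Class 3: 47 < x < 83 — invalid (gap between ranges)
Class 4: 83 ≤ x ≤ 108 — valid
Class 5: x > 108 — invalid
Total equivalence classes: 5

5 equivalence classes


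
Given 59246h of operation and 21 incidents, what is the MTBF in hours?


Formula: MTBF = Total operating time / Number of failures
MTBF = 59246 / 21
MTBF = 2821.24 hours

2821.24 hours


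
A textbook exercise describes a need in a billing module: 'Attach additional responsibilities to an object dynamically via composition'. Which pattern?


This matches the Decorator pattern

Decorator


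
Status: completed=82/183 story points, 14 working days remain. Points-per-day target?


Formula: Required rate = Remaining points / Days left
Remaining = 183 - 82 = 101 points
Required rate = 101 / 14 = 7.21 points/day

7.21 points/day


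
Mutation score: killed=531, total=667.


Mutation score = killed / total * 100
Mutation score = 531 / 667 * 100
Mutation score = 79.61%

79.61%


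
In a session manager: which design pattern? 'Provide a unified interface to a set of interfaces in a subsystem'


This matches the Facade pattern

Facade


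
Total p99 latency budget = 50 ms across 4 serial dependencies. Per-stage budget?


Formula: per_stage = total_budget / stages
per_stage = 50 / 4
per_stage = 12.5 ms

12.5 ms


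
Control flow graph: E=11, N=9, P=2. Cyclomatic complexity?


Formula: V(G) = E - N + 2P
V(G) = 11 - 9 + 2*2
V(G) = 2 + 4
V(G) = 6

6


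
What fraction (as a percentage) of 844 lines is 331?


Coverage = covered / total * 100
Coverage = 331 / 844 * 100
Coverage = 39.22%

39.22%


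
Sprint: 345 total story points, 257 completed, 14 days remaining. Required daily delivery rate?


Formula: Required rate = Remaining points / Days left
Remaining = 345 - 257 = 88 points
Required rate = 88 / 14 = 6.29 points/day

6.29 points/day


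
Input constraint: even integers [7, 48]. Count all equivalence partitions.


Constraint: even integers in [7, 48]
Class 1: x < 7 — out-of-range invalid
Class 2: x in [7,48] but odd — wrong type invalid
Class 3: x in [7,48] and even — valid
Class 4: x > 48 — out-of-range invalid
Total equivalence classes: 4

4 equivalence classes


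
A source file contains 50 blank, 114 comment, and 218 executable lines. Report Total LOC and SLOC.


Total LOC = blank + comment + code
Total LOC = 50 + 114 + 218 = 382
SLOC (source only) = code = 218

Total LOC: 382, SLOC: 218


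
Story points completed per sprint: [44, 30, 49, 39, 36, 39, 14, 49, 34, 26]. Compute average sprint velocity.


Formula: Avg velocity = Total points / Number of sprints
Points: [44, 30, 49, 39, 36, 39, 14, 49, 34, 26]
Sum = 44 + 30 + 49 + 39 + 36 + 39 + 14 + 49 + 34 + 26 = 360
Avg velocity = 360 / 10 = 36.0 points/sprint

36.0 points/sprint


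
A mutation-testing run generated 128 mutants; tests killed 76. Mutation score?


Mutation score = killed / total * 100
Mutation score = 76 / 128 * 100
Mutation score = 59.38%

59.38%


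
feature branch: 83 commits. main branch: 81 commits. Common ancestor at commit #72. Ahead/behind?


Common ancestor: commit #72
feature commits after divergence: 83 - 72 = 11
main commits after divergence: 81 - 72 = 9
feature is 11 commits ahead of main
main is 9 commits ahead of feature

feature ahead: 11, main ahead: 9


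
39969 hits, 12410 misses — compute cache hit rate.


Formula: hit rate = hits / (hits + misses) * 100
hit rate = 39969 / (39969 + 12410) * 100
hit rate = 39969 / 52379 * 100
hit rate = 76.31%

76.31%


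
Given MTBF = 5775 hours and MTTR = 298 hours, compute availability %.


Availability = MTBF / (MTBF + MTTR)
Availability = 5775 / (5775 + 298)
Availability = 5775 / 6073
Availability = 95.093%

95.093%


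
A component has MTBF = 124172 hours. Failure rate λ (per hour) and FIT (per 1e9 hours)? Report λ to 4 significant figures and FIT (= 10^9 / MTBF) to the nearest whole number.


Formula: λ = 1 / MTBF; FIT = λ × 1e9 = 1e9 / MTBF
λ = 1 / 124172 ≈ 8.053e-06 failures/hour
FIT = 1e9 / 124172 ≈ 8053 failures per 1e9 hours (nearest whole number)

λ = 8.053e-06 /h, FIT = 8053


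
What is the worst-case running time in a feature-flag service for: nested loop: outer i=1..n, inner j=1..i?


Reasoning: triangle: n(n+1)/2 ~ n^2/2
Complexity: O(n^2)

O(n^2)


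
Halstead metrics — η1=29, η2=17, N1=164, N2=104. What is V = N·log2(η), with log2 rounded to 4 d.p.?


Formula: V = N * log2(η), where N = N1 + N2 and η = η1 + η2
η = 29 + 17 = 46
N = 164 + 104 = 268
log2(46) ≈ 5.5236
V = 268 * 5.5236 = 1480.32

1480.32


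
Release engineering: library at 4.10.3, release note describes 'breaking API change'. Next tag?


Current: 4.10.3
Change category: 'breaking API change' → major bump
SemVer rule: major bump → increment MAJOR, reset MINOR and PATCH to 0
New: 5.0.0

5.0.0


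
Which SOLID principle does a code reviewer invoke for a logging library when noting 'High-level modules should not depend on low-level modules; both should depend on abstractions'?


This describes the Dependency Inversion Principle (DIP)

Dependency Inversion Principle (DIP)


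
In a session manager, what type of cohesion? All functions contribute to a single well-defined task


Reasoning: Best: single purpose
Type: Functional cohesion

Functional cohesion


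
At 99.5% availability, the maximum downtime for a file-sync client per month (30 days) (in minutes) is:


Formula: allowed downtime = period * (100 - SLA) / 100
Period (month (30 days)) = 43200 minutes
Unavailability fraction = (100 - 99.5) / 100
Allowed downtime = 43200 * (100 - 99.5) / 100
Allowed downtime = 216.0 minutes

216.0 minutes


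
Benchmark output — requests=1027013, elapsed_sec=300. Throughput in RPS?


Formula: throughput = requests / seconds
throughput = 1027013 / 300
throughput = 3423.38 requests/second

3423.38 requests/second


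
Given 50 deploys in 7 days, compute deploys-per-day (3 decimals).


Formula: deployments per day = releases / days
= 50 / 7
= 7.143 deploys/day
(equivalently, 50.0 deploys/week)

7.143 deploys/day


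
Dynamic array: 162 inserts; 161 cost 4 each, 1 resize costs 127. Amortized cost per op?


Formula: Amortized cost = Total cost / Operations
Total cost = (161 * 4) + (1 * 127)
Total cost = 644 + 127 = 771
Amortized = 771 / 162 = 4.7593

4.7593


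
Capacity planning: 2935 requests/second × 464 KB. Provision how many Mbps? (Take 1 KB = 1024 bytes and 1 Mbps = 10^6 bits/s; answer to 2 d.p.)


Formula: Mbps = payload_bytes * RPS * 8 / 1e6
Payload per request = 464 KB = 464 * 1024 = 475136 bytes
Total bytes/sec = 475136 * 2935 = 1394524160
Total bits/sec = 1394524160 * 8 = 11156193280
Mbps = 11156193280 / 1e6 = 11156.19

11156.19 Mbps


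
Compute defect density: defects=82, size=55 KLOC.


Defect density = defects / KLOC
Defect density = 82 / 55
Defect density = 1.491 defects/KLOC

1.491 defects/KLOC


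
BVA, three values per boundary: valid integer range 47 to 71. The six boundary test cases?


Range: [47, 71]
Boundaries: just below min, min, min+1, max-1, max, just above max
Values: [46, 47, 48, 70, 71, 72]

[46, 47, 48, 70, 71, 72]


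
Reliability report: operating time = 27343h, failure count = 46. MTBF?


Formula: MTBF = Total operating time / Number of failures
MTBF = 27343 / 46
MTBF = 594.41 hours

594.41 hours


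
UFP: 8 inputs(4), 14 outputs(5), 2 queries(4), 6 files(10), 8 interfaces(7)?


UFP = EI*4 + EO*5 + EQ*4 + ILF*10 + EIF*7
UFP = 8*4 + 14*5 + 2*4 + 6*10 + 8*7
UFP = 32 + 70 + 8 + 60 + 56
UFP = 226

226


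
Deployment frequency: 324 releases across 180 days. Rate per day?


Formula: deployments per day = releases / days
= 324 / 180
= 1.8 deploys/day
(equivalently, 12.6 deploys/week)

1.8 deploys/day


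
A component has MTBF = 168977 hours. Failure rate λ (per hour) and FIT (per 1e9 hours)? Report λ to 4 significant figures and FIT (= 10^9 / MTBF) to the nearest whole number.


Formula: λ = 1 / MTBF; FIT = λ × 1e9 = 1e9 / MTBF
λ = 1 / 168977 ≈ 5.918e-06 failures/hour
FIT = 1e9 / 168977 ≈ 5918 failures per 1e9 hours (nearest whole number)

λ = 5.918e-06 /h, FIT = 5918


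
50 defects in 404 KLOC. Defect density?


Defect density = defects / KLOC
Defect density = 50 / 404
Defect density = 0.124 defects/KLOC

0.124 defects/KLOC


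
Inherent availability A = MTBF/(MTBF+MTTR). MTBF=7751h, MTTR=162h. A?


Availability = MTBF / (MTBF + MTTR)
Availability = 7751 / (7751 + 162)
Availability = 7751 / 7913
Availability = 97.9527%

97.9527%


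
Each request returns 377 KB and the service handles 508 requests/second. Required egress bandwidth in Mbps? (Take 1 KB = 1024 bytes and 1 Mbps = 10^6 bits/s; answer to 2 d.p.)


Formula: Mbps = payload_bytes * RPS * 8 / 1e6
Payload per request = 377 KB = 377 * 1024 = 386048 bytes
Total bytes/sec = 386048 * 508 = 196112384
Total bits/sec = 196112384 * 8 = 1568899072
Mbps = 1568899072 / 1e6 = 1568.9

1568.9 Mbps


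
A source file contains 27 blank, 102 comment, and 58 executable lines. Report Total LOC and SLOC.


Total LOC = blank + comment + code
Total LOC = 27 + 102 + 58 = 187
SLOC (source only) = code = 58

Total LOC: 187, SLOC: 58


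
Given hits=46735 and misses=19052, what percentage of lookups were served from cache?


Formula: hit rate = hits / (hits + misses) * 100
hit rate = 46735 / (46735 + 19052) * 100
hit rate = 46735 / 65787 * 100
hit rate = 71.04%

71.04%


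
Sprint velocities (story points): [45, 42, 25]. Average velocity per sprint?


Formula: Avg velocity = Total points / Number of sprints
Points: [45, 42, 25]
Sum = 45 + 42 + 25 = 112
Avg velocity = 112 / 3 = 37.33 points/sprint

37.33 points/sprint


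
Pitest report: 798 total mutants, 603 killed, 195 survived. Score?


Mutation score = killed / total * 100
Mutation score = 603 / 798 * 100
Mutation score = 75.56%

75.56%


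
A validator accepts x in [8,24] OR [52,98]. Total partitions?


Valid ranges: [8,24] and [52,98]
Class 1: x < 8 — invalid
Class 2: 8 ≤ x ≤ 24 — valid
Class 3: 24 < x < 52 — invalid (gap between ranges)
Class 4: 52 ≤ x ≤ 98 — valid
Class 5: x > 98 — invalid
Total equivalence classes: 5

5 equivalence classes


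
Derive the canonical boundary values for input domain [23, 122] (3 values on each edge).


Range: [23, 122]
Boundaries: just below min, min, min+1, max-1, max, just above max
Values: [22, 23, 24, 121, 122, 123]

[22, 23, 24, 121, 122, 123]


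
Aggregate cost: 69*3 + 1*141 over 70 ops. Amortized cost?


Formula: Amortized cost = Total cost / Operations
Total cost = (69 * 3) + (1 * 141)
Total cost = 207 + 141 = 348
Amortized = 348 / 70 = 4.9714

4.9714


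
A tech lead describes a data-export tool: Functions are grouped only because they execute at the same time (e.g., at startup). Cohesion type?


Reasoning: Related by timing only
Type: Temporal cohesion

Temporal cohesion


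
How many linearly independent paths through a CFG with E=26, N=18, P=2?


Formula: V(G) = E - N + 2P
V(G) = 26 - 18 + 2*2
V(G) = 8 + 4
V(G) = 12

12


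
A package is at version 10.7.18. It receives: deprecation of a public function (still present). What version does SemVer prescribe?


Current: 10.7.18
Change category: 'deprecation of a public function (still present)' → minor bump
SemVer rule: minor bump → increment MINOR, reset PATCH to 0 (MAJOR unchanged)
New: 10.8.0

10.8.0


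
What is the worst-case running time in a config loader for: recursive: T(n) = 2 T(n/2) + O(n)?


Reasoning: master theorem case 2 (merge-sort recurrence)
Complexity: O(n log n)

O(n log n)


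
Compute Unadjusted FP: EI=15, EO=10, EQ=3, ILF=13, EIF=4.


UFP = EI*4 + EO*5 + EQ*4 + ILF*10 + EIF*7
UFP = 15*4 + 10*5 + 3*4 + 13*10 + 4*7
UFP = 60 + 50 + 12 + 130 + 28
UFP = 280

280


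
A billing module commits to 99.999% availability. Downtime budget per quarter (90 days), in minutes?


Formula: allowed downtime = period * (100 - SLA) / 100
Period (quarter (90 days)) = 129600 minutes
Unavailability fraction = (100 - 99.999) / 100
Allowed downtime = 129600 * (100 - 99.999) / 100
Allowed downtime = 1.296 minutes

1.296 minutes


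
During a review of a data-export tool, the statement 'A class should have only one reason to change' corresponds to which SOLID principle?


This describes the Single Responsibility Principle (SRP)

Single Responsibility Principle (SRP)


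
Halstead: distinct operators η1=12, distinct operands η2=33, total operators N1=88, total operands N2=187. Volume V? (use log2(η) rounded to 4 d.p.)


Formula: V = N * log2(η), where N = N1 + N2 and η = η1 + η2
η = 12 + 33 = 45
N = 88 + 187 = 275
log2(45) ≈ 5.4919
V = 275 * 5.4919 = 1510.27

1510.27


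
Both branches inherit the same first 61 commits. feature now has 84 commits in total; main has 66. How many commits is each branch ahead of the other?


Common ancestor: commit #61
feature commits after divergence: 84 - 61 = 23
main commits after divergence: 66 - 61 = 5
feature is 23 commits ahead of main
main is 5 commits ahead of feature

feature ahead: 23, main ahead: 5


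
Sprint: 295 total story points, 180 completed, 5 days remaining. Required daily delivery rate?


Formula: Required rate = Remaining points / Days left
Remaining = 295 - 180 = 115 points
Required rate = 115 / 5 = 23.0 points/day

23.0 points/day


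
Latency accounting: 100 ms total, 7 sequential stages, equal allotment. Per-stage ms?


Formula: per_stage = total_budget / stages
per_stage = 100 / 7
per_stage = 14.29 ms

14.29 ms


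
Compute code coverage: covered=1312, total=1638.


Coverage = covered / total * 100
Coverage = 1312 / 1638 * 100
Coverage = 80.1%

80.1%


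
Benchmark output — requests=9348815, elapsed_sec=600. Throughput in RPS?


Formula: throughput = requests / seconds
throughput = 9348815 / 600
throughput = 15581.36 requests/second

15581.36 requests/second


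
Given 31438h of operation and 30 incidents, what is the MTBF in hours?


Formula: MTBF = Total operating time / Number of failures
MTBF = 31438 / 30
MTBF = 1047.93 hours

1047.93 hours


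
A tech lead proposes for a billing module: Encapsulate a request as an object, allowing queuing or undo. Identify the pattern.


This matches the Command pattern

Command


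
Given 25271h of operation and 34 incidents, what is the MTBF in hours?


Formula: MTBF = Total operating time / Number of failures
MTBF = 25271 / 34
MTBF = 743.26 hours

743.26 hours


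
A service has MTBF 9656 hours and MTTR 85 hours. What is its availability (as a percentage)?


Availability = MTBF / (MTBF + MTTR)
Availability = 9656 / (9656 + 85)
Availability = 9656 / 9741
Availability = 99.1274%

99.1274%


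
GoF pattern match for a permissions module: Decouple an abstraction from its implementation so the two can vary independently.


This matches the Bridge pattern

Bridge


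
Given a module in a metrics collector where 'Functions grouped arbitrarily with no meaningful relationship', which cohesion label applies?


Reasoning: Worst: random grouping
Type: Coincidental cohesion

Coincidental cohesion


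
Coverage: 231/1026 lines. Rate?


Coverage = covered / total * 100
Coverage = 231 / 1026 * 100
Coverage = 22.51%

22.51%


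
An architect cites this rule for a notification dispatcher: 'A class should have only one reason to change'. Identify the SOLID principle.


This describes the Single Responsibility Principle (SRP)

Single Responsibility Principle (SRP)


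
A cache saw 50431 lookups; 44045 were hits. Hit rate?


Formula: hit rate = hits / (hits + misses) * 100
hit rate = 44045 / (44045 + 6386) * 100
hit rate = 44045 / 50431 * 100
hit rate = 87.34%

87.34%


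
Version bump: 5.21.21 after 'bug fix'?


Current: 5.21.21
Change category: 'bug fix' → patch bump
SemVer rule: patch bump → increment PATCH (MAJOR and MINOR unchanged)
New: 5.21.22

5.21.22


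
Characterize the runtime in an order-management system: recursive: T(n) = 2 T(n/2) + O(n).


Reasoning: master theorem case 2 (merge-sort recurrence)
Complexity: O(n log n)

O(n log n)


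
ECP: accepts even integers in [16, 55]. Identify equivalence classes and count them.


Constraint: even integers in [16, 55]
Class 1: x < 16 — out-of-range invalid
Class 2: x in [16,55] but odd — wrong type invalid
Class 3: x in [16,55] and even — valid
Class 4: x > 55 — out-of-range invalid
Total equivalence classes: 4

4 equivalence classes


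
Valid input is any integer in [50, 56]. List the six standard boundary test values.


Range: [50, 56]
Boundaries: just below min, min, min+1, max-1, max, just above max
Values: [49, 50, 51, 55, 56, 57]

[49, 50, 51, 55, 56, 57]


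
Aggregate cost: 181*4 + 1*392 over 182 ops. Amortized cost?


Formula: Amortized cost = Total cost / Operations
Total cost = (181 * 4) + (1 * 392)
Total cost = 724 + 392 = 1116
Amortized = 1116 / 182 = 6.1319

6.1319


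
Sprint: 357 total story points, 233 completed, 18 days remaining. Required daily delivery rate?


Formula: Required rate = Remaining points / Days left
Remaining = 357 - 233 = 124 points
Required rate = 124 / 18 = 6.89 points/day

6.89 points/day


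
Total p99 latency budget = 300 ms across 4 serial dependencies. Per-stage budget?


Formula: per_stage = total_budget / stages
per_stage = 300 / 4
per_stage = 75.0 ms

75.0 ms


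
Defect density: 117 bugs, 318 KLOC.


Defect density = defects / KLOC
Defect density = 117 / 318
Defect density = 0.368 defects/KLOC

0.368 defects/KLOC


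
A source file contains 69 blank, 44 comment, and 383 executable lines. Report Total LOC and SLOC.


Total LOC = blank + comment + code
Total LOC = 69 + 44 + 383 = 496
SLOC (source only) = code = 383

Total LOC: 496, SLOC: 383


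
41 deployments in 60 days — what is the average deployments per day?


Formula: deployments per day = releases / days
= 41 / 60
= 0.683 deploys/day
(equivalently, 4.78 deploys/week)

0.683 deploys/day


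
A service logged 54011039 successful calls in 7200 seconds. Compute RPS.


Formula: throughput = requests / seconds
throughput = 54011039 / 7200
throughput = 7501.53 requests/second

7501.53 requests/second


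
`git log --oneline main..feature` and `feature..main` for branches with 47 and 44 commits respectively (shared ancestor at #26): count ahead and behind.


Common ancestor: commit #26
feature commits after divergence: 47 - 26 = 21
main commits after divergence: 44 - 26 = 18
feature is 21 commits ahead of main
main is 18 commits ahead of feature

feature ahead: 21, main ahead: 18


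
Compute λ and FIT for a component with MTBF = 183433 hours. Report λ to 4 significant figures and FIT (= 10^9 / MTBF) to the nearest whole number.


Formula: λ = 1 / MTBF; FIT = λ × 1e9 = 1e9 / MTBF
λ = 1 / 183433 ≈ 5.452e-06 failures/hour
FIT = 1e9 / 183433 ≈ 5452 failures per 1e9 hours (nearest whole number)

λ = 5.452e-06 /h, FIT = 5452


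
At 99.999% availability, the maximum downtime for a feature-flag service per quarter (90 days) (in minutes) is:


Formula: allowed downtime = period * (100 - SLA) / 100
Period (quarter (90 days)) = 129600 minutes
Unavailability fraction = (100 - 99.999) / 100
Allowed downtime = 129600 * (100 - 99.999) / 100
Allowed downtime = 1.296 minutes

1.296 minutes


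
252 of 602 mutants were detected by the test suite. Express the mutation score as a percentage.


Mutation score = killed / total * 100
Mutation score = 252 / 602 * 100
Mutation score = 41.86%

41.86%


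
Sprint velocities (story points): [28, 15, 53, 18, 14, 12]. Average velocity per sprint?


Formula: Avg velocity = Total points / Number of sprints
Points: [28, 15, 53, 18, 14, 12]
Sum = 28 + 15 + 53 + 18 + 14 + 12 = 140
Avg velocity = 140 / 6 = 23.33 points/sprint

23.33 points/sprint


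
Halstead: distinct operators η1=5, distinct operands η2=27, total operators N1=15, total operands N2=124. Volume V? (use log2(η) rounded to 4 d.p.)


Formula: V = N * log2(η), where N = N1 + N2 and η = η1 + η2
η = 5 + 27 = 32
N = 15 + 124 = 139
log2(32) ≈ 5.0000
V = 139 * 5.0000 = 695.00

695.00


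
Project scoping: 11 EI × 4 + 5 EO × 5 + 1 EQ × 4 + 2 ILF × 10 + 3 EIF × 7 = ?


UFP = EI*4 + EO*5 + EQ*4 + ILF*10 + EIF*7
UFP = 11*4 + 5*5 + 1*4 + 2*10 + 3*7
UFP = 44 + 25 + 4 + 20 + 21
UFP = 114

114


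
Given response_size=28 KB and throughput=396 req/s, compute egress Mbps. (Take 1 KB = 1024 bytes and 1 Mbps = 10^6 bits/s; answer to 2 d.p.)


Formula: Mbps = payload_bytes * RPS * 8 / 1e6
Payload per request = 28 KB = 28 * 1024 = 28672 bytes
Total bytes/sec = 28672 * 396 = 11354112
Total bits/sec = 11354112 * 8 = 90832896
Mbps = 90832896 / 1e6 = 90.83

90.83 Mbps


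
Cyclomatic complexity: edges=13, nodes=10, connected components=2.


Formula: V(G) = E - N + 2P
V(G) = 13 - 10 + 2*2
V(G) = 3 + 4
V(G) = 7

7


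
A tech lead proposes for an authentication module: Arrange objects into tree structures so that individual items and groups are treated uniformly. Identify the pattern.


This matches the Composite pattern

Composite


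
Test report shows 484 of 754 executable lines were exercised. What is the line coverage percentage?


Coverage = covered / total * 100
Coverage = 484 / 754 * 100
Coverage = 64.19%

64.19%


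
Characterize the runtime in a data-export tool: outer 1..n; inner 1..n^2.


Reasoning: n times n^2
Complexity: O(n^3)

O(n^3)


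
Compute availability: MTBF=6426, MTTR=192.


Availability = MTBF / (MTBF + MTTR)
Availability = 6426 / (6426 + 192)
Availability = 6426 / 6618
Availability = 97.0988%

97.0988%


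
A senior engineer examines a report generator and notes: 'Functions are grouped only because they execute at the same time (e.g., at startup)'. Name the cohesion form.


Reasoning: Related by timing only
Type: Temporal cohesion

Temporal cohesion


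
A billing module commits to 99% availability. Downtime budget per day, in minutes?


Formula: allowed downtime = period * (100 - SLA) / 100
Period (day) = 1440 minutes
Unavailability fraction = (100 - 99.0) / 100
Allowed downtime = 1440 * (100 - 99.0) / 100
Allowed downtime = 14.4 minutes

14.4 minutes


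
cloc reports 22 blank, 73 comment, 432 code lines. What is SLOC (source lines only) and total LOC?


Total LOC = blank + comment + code
Total LOC = 22 + 73 + 432 = 527
SLOC (source only) = code = 432

Total LOC: 527, SLOC: 432


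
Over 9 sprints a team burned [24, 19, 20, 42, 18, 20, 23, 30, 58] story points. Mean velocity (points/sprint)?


Formula: Avg velocity = Total points / Number of sprints
Points: [24, 19, 20, 42, 18, 20, 23, 30, 58]
Sum = 24 + 19 + 20 + 42 + 18 + 20 + 23 + 30 + 58 = 254
Avg velocity = 254 / 9 = 28.22 points/sprint

28.22 points/sprint


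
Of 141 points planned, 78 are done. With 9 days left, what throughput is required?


Formula: Required rate = Remaining points / Days left
Remaining = 141 - 78 = 63 points
Required rate = 63 / 9 = 7.0 points/day

7.0 points/day


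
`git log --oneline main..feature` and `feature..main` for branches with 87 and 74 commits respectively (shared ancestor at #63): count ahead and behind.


Common ancestor: commit #63
feature commits after divergence: 87 - 63 = 24
main commits after divergence: 74 - 63 = 11
feature is 24 commits ahead of main
main is 11 commits ahead of feature

feature ahead: 24, main ahead: 11


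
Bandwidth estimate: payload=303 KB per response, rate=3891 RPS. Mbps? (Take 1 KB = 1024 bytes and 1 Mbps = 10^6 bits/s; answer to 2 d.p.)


Formula: Mbps = payload_bytes * RPS * 8 / 1e6
Payload per request = 303 KB = 303 * 1024 = 310272 bytes
Total bytes/sec = 310272 * 3891 = 1207268352
Total bits/sec = 1207268352 * 8 = 9658146816
Mbps = 9658146816 / 1e6 = 9658.15

9658.15 Mbps


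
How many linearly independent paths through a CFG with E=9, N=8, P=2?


Formula: V(G) = E - N + 2P
V(G) = 9 - 8 + 2*2
V(G) = 1 + 4
V(G) = 5

5


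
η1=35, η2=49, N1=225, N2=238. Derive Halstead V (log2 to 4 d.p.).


Formula: V = N * log2(η), where N = N1 + N2 and η = η1 + η2
η = 35 + 49 = 84
N = 225 + 238 = 463
log2(84) ≈ 6.3923
V = 463 * 6.3923 = 2959.63

2959.63


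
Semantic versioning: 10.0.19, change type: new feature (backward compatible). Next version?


Current: 10.0.19
Change category: 'new feature (backward compatible)' → minor bump
SemVer rule: minor bump → increment MINOR, reset PATCH to 0 (MAJOR unchanged)
New: 10.1.0

10.1.0


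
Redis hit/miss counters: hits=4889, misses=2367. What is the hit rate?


Formula: hit rate = hits / (hits + misses) * 100
hit rate = 4889 / (4889 + 2367) * 100
hit rate = 4889 / 7256 * 100
hit rate = 67.38%

67.38%


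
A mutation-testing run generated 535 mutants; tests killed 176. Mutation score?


Mutation score = killed / total * 100
Mutation score = 176 / 535 * 100
Mutation score = 32.9%

32.9%


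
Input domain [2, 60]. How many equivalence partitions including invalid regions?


Valid range: [2, 60]
Class 1: x < 2 — invalid
Class 2: 2 ≤ x ≤ 60 — valid
Class 3: x > 60 — invalid
Total equivalence classes: 3

3 equivalence classes


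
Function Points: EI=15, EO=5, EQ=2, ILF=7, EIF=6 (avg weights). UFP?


UFP = EI*4 + EO*5 + EQ*4 + ILF*10 + EIF*7
UFP = 15*4 + 5*5 + 2*4 + 7*10 + 6*7
UFP = 60 + 25 + 8 + 70 + 42
UFP = 205

205


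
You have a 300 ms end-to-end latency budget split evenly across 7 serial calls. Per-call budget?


Formula: per_stage = total_budget / stages
per_stage = 300 / 7
per_stage = 42.86 ms

42.86 ms


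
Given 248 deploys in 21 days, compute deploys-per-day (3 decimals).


Formula: deployments per day = releases / days
= 248 / 21
= 11.81 deploys/day
(equivalently, 82.67 deploys/week)

11.81 deploys/day


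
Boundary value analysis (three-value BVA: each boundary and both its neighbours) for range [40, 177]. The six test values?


Range: [40, 177]
Boundaries: just below min, min, min+1, max-1, max, just above max
Values: [39, 40, 41, 176, 177, 178]

[39, 40, 41, 176, 177, 178]


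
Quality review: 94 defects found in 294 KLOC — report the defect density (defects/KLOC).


Defect density = defects / KLOC
Defect density = 94 / 294
Defect density = 0.32 defects/KLOC

0.32 defects/KLOC


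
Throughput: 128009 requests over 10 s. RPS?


Formula: throughput = requests / seconds
throughput = 128009 / 10
throughput = 12800.9 requests/second

12800.9 requests/second


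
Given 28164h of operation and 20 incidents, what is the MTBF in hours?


Formula: MTBF = Total operating time / Number of failures
MTBF = 28164 / 20
MTBF = 1408.2 hours

1408.2 hours


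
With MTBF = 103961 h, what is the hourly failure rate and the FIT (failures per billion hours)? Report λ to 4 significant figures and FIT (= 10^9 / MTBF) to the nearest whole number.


Formula: λ = 1 / MTBF; FIT = λ × 1e9 = 1e9 / MTBF
λ = 1 / 103961 ≈ 9.619e-06 failures/hour
FIT = 1e9 / 103961 ≈ 9619 failures per 1e9 hours (nearest whole number)

λ = 9.619e-06 /h, FIT = 9619


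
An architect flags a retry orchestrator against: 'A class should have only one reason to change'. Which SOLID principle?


This describes the Single Responsibility Principle (SRP)

Single Responsibility Principle (SRP)


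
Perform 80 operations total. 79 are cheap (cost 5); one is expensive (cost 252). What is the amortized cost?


Formula: Amortized cost = Total cost / Operations
Total cost = (79 * 5) + (1 * 252)
Total cost = 395 + 252 = 647
Amortized = 647 / 80 = 8.0875

8.0875


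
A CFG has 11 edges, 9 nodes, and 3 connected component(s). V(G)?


Formula: V(G) = E - N + 2P
V(G) = 11 - 9 + 2*3
V(G) = 2 + 6
V(G) = 8

8


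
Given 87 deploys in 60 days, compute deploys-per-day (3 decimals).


Formula: deployments per day = releases / days
= 87 / 60
= 1.45 deploys/day
(equivalently, 10.15 deploys/week)

1.45 deploys/day


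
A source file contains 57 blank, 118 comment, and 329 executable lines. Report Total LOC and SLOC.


Total LOC = blank + comment + code
Total LOC = 57 + 118 + 329 = 504
SLOC (source only) = code = 329

Total LOC: 504, SLOC: 329


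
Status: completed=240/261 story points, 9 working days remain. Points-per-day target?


Formula: Required rate = Remaining points / Days left
Remaining = 261 - 240 = 21 points
Required rate = 21 / 9 = 2.33 points/day

2.33 points/day


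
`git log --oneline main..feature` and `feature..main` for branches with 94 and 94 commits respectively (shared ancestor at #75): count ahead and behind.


Common ancestor: commit #75
feature commits after divergence: 94 - 75 = 19
main commits after divergence: 94 - 75 = 19
feature is 19 commits ahead of main
main is 19 commits ahead of feature

feature ahead: 19, main ahead: 19


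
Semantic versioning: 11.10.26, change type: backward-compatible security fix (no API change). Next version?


Current: 11.10.26
Change category: 'backward-compatible security fix (no API change)' → patch bump
SemVer rule: patch bump → increment PATCH (MAJOR and MINOR unchanged)
New: 11.10.27

11.10.27


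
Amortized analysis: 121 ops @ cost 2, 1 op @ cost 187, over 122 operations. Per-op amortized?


Formula: Amortized cost = Total cost / Operations
Total cost = (121 * 2) + (1 * 187)
Total cost = 242 + 187 = 429
Amortized = 429 / 122 = 3.5164

3.5164


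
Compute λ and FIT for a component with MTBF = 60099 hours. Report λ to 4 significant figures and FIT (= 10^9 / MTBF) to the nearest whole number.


Formula: λ = 1 / MTBF; FIT = λ × 1e9 = 1e9 / MTBF
λ = 1 / 60099 ≈ 1.664e-05 failures/hour
FIT = 1e9 / 60099 ≈ 16639 failures per 1e9 hours (nearest whole number)

λ = 1.664e-05 /h, FIT = 16639


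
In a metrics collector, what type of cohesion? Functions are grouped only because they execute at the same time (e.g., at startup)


Reasoning: Related by timing only
Type: Temporal cohesion

Temporal cohesion


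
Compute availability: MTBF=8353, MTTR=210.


Availability = MTBF / (MTBF + MTTR)
Availability = 8353 / (8353 + 210)
Availability = 8353 / 8563
Availability = 97.5476%

97.5476%


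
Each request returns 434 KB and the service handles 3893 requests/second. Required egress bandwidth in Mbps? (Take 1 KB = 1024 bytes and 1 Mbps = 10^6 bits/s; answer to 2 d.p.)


Formula: Mbps = payload_bytes * RPS * 8 / 1e6
Payload per request = 434 KB = 434 * 1024 = 444416 bytes
Total bytes/sec = 444416 * 3893 = 1730111488
Total bits/sec = 1730111488 * 8 = 13840891904
Mbps = 13840891904 / 1e6 = 13840.89

13840.89 Mbps


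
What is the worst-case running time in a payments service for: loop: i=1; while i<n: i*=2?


Reasoning: i doubles each step so iterations are log2(n)
Complexity: O(log n)

O(log n)


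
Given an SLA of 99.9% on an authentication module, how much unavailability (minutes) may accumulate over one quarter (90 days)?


Formula: allowed downtime = period * (100 - SLA) / 100
Period (quarter (90 days)) = 129600 minutes
Unavailability fraction = (100 - 99.9) / 100
Allowed downtime = 129600 * (100 - 99.9) / 100
Allowed downtime = 129.6 minutes

129.6 minutes


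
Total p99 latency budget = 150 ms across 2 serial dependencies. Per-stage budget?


Formula: per_stage = total_budget / stages
per_stage = 150 / 2
per_stage = 75.0 ms

75.0 ms


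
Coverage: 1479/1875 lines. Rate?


Coverage = covered / total * 100
Coverage = 1479 / 1875 * 100
Coverage = 78.88%

78.88%


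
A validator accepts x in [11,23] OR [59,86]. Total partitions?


Valid ranges: [11,23] and [59,86]
Class 1: x < 11 — invalid
Class 2: 11 ≤ x ≤ 23 — valid
Class 3: 23 < x < 59 — invalid (gap between ranges)
Class 4: 59 ≤ x ≤ 86 — valid
Class 5: x > 86 — invalid
Total equivalence classes: 5

5 equivalence classes


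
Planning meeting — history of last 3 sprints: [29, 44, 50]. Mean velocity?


Formula: Avg velocity = Total points / Number of sprints
Points: [29, 44, 50]
Sum = 29 + 44 + 50 = 123
Avg velocity = 123 / 3 = 41.0 points/sprint

41.0 points/sprint
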